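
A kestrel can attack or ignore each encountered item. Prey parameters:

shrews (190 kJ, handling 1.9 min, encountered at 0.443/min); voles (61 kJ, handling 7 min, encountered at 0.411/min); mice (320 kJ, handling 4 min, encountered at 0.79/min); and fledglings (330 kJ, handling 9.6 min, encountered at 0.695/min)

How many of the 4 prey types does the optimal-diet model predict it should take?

E/h in descending order: shrews 100, mice 80, fledglings 34.4, voles 8.71 kJ/min. The optimal diet is the largest prefix of this list for which every included type satisfies E_i/h_i > R on the types above it.
Rate on top 1: 45.7. mice: 80 > 45.7 → include.
Rate on top 2: 67.37. fledglings: 34.4 < 67.37 → exclude; stop.
Optimal diet: shrews, mice — 2 of 4 types.

2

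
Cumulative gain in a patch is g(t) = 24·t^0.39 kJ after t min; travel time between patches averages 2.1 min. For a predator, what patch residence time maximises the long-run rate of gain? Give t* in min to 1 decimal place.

1.3 min

Maximise g(t)/(T+t): set derivative to zero → g'(t)(T+t) = g(t).
g'(t) = 0.39·24·t^-0.61. Setting 0.39·24·t^-0.61 = 24·t^0.39/(2.1+t) gives 0.39(2.1+t) = t, so 0.61·t = 0.39×2.1.
t* = 0.39×2.1/0.61 = 1.343 min.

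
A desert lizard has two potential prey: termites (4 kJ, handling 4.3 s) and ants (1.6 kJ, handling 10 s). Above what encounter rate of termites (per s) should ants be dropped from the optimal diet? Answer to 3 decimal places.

0.048 per s

Drop ants once their profitability E₂/h₂ falls below the rate achievable on termites alone: E₂/h₂ = λE₁/(1 + λh₁).
Solve for λ: λE₁h₂ = E₂(1 + λh₁) → λ(E₁h₂ − E₂h₁) = E₂ → λ = E₂/(E₁h₂ − E₂h₁).
λ = 1.6/(4×10 − 1.6×4.3) = 1.6/33.12 = 0.04831 per s.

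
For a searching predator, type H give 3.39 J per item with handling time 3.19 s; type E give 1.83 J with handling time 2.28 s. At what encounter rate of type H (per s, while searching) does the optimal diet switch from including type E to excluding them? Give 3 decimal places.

0.967 per s

At the threshold, the rate on type H alone equals the profitability of type E: λ·3.39/(1 + λ·3.19) = 1.83/2.28 = 0.8026.
Rearranging, λ(3.39 − 0.8026×3.19) = 0.8026, so λ = 0.8026/0.8296 = 0.9675 per s.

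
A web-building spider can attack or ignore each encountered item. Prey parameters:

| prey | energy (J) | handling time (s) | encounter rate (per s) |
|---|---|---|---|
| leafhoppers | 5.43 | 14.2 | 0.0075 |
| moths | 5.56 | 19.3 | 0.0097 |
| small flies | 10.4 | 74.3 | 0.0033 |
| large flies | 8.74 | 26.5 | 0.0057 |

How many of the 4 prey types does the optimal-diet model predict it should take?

4

Profitabilities (E/h, J/s): leafhoppers 0.382, large flies 0.33, moths 0.288, small flies 0.14. Add prey in this order while the next type's profitability exceeds the intake rate on those already taken.
Rate on top 1: 0.03681. large flies: 0.33 > 0.03681 → include.
Rate on top 2: 0.072. moths: 0.288 > 0.072 → include.
Rate on top 3: 0.1. small flies: 0.14 > 0.1 → include.
Optimal diet: leafhoppers, large flies, moths, small flies — 4 of 4 types.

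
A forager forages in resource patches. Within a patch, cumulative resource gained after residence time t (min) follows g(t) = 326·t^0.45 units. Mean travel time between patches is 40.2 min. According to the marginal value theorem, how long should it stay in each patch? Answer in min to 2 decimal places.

32.89 min

Maximise g(t)/(T+t): set derivative to zero → g'(t)(T+t) = g(t).
g'(t) = 0.45·326·t^-0.55. Setting 0.45·326·t^-0.55 = 326·t^0.45/(40.2+t) gives 0.45(40.2+t) = t, so 0.55·t = 0.45×40.2.
t* = 0.45×40.2/0.55 = 32.89 min.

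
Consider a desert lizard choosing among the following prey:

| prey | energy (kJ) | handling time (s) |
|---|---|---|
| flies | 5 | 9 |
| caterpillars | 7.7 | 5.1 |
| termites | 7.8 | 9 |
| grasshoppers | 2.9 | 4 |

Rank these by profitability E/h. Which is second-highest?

termites

Profitability E/h (kJ/s): flies = 5/9 = 0.556, caterpillars = 7.7/5.1 = 1.51, termites = 7.8/9 = 0.867, grasshoppers = 2.9/4 = 0.725.
Ranked: caterpillars > termites > grasshoppers > flies.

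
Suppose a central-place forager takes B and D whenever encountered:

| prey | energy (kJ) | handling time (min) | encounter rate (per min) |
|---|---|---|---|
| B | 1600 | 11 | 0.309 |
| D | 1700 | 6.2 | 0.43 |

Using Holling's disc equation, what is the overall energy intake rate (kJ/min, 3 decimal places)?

173.447 kJ/min

Energy encountered per unit search time: 0.309×1600 + 0.43×1700 = 1225 kJ/min.
Handling time per unit search time: 0.309×11 + 0.43×6.2 = 6.065.
Rate = 1225/(1 + 6.065) = 173.4 kJ/min.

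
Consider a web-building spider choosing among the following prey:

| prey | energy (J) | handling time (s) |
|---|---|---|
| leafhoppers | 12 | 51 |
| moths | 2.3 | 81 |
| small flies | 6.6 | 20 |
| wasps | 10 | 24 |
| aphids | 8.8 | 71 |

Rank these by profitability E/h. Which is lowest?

Profitability E/h (J/s): leafhoppers = 12/51 = 0.235, moths = 2.3/81 = 0.0284, small flies = 6.6/20 = 0.33, wasps = 10/24 = 0.417, aphids = 8.8/71 = 0.124.
Ranked: wasps > small flies > leafhoppers > aphids > moths.

moths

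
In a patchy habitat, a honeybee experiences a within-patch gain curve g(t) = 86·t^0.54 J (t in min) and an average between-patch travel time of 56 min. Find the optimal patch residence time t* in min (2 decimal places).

Optimal t* satisfies g'(t*) = g(t*)/(T + t*).
g'(t) = 0.54·86·t^-0.46. Setting 0.54·86·t^-0.46 = 86·t^0.54/(56+t) gives 0.54(56+t) = t, so 0.46·t = 0.54×56.
t* = 0.54×56/0.46 = 65.74 min.

65.74 min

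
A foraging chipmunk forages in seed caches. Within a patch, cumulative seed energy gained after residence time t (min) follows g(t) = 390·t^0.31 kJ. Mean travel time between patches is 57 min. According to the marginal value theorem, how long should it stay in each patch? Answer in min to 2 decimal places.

By the marginal value theorem, leave when the instantaneous gain rate g'(t) equals the habitat-wide average g(t)/(T + t).
g'(t) = 0.31·390·t^-0.69. Setting 0.31·390·t^-0.69 = 390·t^0.31/(57+t) gives 0.31(57+t) = t, so 0.69·t = 0.31×57.
t* = 0.31×57/0.69 = 25.61 min.

25.61 min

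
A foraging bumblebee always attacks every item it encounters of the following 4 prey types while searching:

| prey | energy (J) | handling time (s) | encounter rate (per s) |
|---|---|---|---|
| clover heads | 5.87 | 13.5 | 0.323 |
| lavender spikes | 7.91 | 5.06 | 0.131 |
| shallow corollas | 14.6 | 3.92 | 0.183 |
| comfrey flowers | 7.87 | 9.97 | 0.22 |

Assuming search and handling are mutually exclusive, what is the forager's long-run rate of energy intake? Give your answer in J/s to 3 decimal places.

0.821 J/s

R = Σλ_iE_i / (1 + Σλ_ih_i)
Numerator: 0.323×5.87 + 0.131×7.91 + 0.183×14.6 + 0.22×7.87 = 7.335
Denominator: 1 + 0.323×13.5 + 0.131×5.06 + 0.183×3.92 + 0.22×9.97 = 8.934
R = 7.335/8.934 = 0.8211 J/s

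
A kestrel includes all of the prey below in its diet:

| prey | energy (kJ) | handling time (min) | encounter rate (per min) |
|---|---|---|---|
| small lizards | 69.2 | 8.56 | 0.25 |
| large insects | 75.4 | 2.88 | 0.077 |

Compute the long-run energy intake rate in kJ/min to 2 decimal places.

R = Σλ_iE_i / (1 + Σλ_ih_i)
Numerator: 0.25×69.2 + 0.077×75.4 = 23.11
Denominator: 1 + 0.25×8.56 + 0.077×2.88 = 3.362
R = 23.11/3.362 = 6.873 kJ/min

6.87 kJ/min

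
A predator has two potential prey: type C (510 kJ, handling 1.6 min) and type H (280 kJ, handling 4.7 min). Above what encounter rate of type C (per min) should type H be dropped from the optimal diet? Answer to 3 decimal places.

The zero-one rule: include type H iff E₂/h₂ > λE₁/(1+λh₁). Equality gives the switch point.
λE₁h₂ = E₂ + λE₂h₁ ⇒ λ = E₂/(E₁h₂ − E₂h₁) = 280/(2397 − 448) = 0.1437 per min.

0.144 per min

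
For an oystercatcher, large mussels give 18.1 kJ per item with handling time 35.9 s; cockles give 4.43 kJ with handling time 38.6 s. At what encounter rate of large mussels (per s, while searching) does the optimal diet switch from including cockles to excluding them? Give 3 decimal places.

The zero-one rule: include cockles iff E₂/h₂ > λE₁/(1+λh₁). Equality gives the switch point.
λE₁h₂ = E₂ + λE₂h₁ ⇒ λ = E₂/(E₁h₂ − E₂h₁) = 4.43/(698.7 − 159) = 0.008209 per s.

0.008 per s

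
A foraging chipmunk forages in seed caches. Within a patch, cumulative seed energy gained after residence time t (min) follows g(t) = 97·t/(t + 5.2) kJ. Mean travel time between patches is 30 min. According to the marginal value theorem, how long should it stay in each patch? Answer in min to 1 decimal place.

By the marginal value theorem, leave when the instantaneous gain rate g'(t) equals the habitat-wide average g(t)/(T + t).
g'(t) = 97·5.2/(t + 5.2)². Setting 97·5.2/(t+5.2)² = 97t/[(t+5.2)(30+t)] gives 5.2(30+t) = t(t+5.2), so t² = 5.2×30 = 156.
t* = √156 = 12.49 min.

12.5 min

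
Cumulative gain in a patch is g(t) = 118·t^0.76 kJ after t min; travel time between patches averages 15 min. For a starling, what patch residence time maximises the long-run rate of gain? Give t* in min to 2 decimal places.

Optimal t* satisfies g'(t*) = g(t*)/(T + t*).
g'(t) = 0.76·118·t^-0.24. Setting 0.76·118·t^-0.24 = 118·t^0.76/(15+t) gives 0.76(15+t) = t, so 0.24·t = 0.76×15.
t* = 0.76×15/0.24 = 47.5 min.

47.50 min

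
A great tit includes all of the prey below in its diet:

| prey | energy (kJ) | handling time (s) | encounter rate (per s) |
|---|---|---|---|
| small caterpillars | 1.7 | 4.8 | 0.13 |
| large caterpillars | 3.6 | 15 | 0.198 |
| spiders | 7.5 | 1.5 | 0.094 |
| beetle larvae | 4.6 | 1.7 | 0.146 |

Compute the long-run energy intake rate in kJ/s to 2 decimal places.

0.46 kJ/s

R = Σλ_iE_i / (1 + Σλ_ih_i)
Numerator: 0.13×1.7 + 0.198×3.6 + 0.094×7.5 + 0.146×4.6 = 2.31
Denominator: 1 + 0.13×4.8 + 0.198×15 + 0.094×1.5 + 0.146×1.7 = 4.983
R = 2.31/4.983 = 0.4636 kJ/s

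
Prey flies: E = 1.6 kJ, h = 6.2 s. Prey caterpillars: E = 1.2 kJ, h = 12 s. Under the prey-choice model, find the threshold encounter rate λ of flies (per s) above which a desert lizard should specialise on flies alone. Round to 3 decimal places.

0.102 per s

Drop caterpillars once their profitability E₂/h₂ falls below the rate achievable on flies alone: E₂/h₂ = λE₁/(1 + λh₁).
Solve for λ: λE₁h₂ = E₂(1 + λh₁) → λ(E₁h₂ − E₂h₁) = E₂ → λ = E₂/(E₁h₂ − E₂h₁).
λ = 1.2/(1.6×12 − 1.2×6.2) = 1.2/11.76 = 0.102 per s.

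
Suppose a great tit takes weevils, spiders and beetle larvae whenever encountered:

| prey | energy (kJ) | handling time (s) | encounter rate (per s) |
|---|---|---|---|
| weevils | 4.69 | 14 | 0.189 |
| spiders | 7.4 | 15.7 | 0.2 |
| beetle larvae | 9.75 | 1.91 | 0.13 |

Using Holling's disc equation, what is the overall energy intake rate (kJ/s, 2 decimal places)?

Energy encountered per unit search time: 0.189×4.69 + 0.2×7.4 + 0.13×9.75 = 3.634 kJ/s.
Handling time per unit search time: 0.189×14 + 0.2×15.7 + 0.13×1.91 = 6.034.
Rate = 3.634/(1 + 6.034) = 0.5166 kJ/s.

0.52 kJ/s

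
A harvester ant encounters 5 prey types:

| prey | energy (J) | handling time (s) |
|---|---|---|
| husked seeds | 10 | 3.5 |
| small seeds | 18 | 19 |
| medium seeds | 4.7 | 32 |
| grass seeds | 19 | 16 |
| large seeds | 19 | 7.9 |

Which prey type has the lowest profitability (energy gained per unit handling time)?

medium seeds

Profitability E/h (J/s): husked seeds = 10/3.5 = 2.86, small seeds = 18/19 = 0.947, medium seeds = 4.7/32 = 0.147, grass seeds = 19/16 = 1.19, large seeds = 19/7.9 = 2.41.
Ranked: husked seeds > large seeds > grass seeds > small seeds > medium seeds.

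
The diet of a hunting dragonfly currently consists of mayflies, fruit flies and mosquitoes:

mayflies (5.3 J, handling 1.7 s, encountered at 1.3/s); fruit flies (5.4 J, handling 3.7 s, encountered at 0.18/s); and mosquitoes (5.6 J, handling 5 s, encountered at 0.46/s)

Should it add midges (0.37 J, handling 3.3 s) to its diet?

No

Intake rate on the current diet: R = (1.3×5.3 + 0.18×5.4 + 0.46×5.6) / (1 + 1.3×1.7 + 0.18×3.7 + 0.46×5) = 10.44/6.176 = 1.69 J/s.
midges: E/h = 0.37/3.3 = 0.1121 J/s.
0.1121 < 1.69, so adding midges would lower the average — exclude it.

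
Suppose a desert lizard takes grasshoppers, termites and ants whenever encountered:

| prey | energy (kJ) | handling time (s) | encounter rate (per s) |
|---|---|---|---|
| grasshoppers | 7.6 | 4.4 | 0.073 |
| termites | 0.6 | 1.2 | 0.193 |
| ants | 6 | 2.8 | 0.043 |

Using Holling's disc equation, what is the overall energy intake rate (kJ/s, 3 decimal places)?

0.555 kJ/s

R = (0.073×7.6 + 0.193×0.6 + 0.043×6) / (1 + 0.073×4.4 + 0.193×1.2 + 0.043×2.8) = 0.9286/1.673 = 0.555 kJ/s.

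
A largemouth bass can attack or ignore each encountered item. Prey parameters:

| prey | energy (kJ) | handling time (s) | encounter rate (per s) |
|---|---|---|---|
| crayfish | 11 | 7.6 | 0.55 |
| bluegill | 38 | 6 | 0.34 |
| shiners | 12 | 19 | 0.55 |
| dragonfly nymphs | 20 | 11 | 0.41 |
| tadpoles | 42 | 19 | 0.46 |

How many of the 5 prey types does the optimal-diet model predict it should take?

E/h in descending order: bluegill 6.33, tadpoles 2.21, dragonfly nymphs 1.82, crayfish 1.45, shiners 0.632 kJ/s. The optimal diet is the largest prefix of this list for which every included type satisfies E_i/h_i > R on the types above it.
Rate on top 1: 4.25. tadpoles: 2.21 < 4.25 → exclude; stop.
Optimal diet: bluegill — 1 of 5 types.

1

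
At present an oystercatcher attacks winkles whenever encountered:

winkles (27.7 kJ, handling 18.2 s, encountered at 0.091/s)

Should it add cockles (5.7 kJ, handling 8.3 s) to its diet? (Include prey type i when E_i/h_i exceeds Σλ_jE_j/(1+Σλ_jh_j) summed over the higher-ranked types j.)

No

Intake rate on the current diet: R = (0.091×27.7) / (1 + 0.091×18.2) = 2.521/2.656 = 0.949 kJ/s.
Profitability of cockles: 5.7/8.3 = 0.6867 kJ/s.
0.6867 < 0.949, so adding cockles would lower the average — exclude it.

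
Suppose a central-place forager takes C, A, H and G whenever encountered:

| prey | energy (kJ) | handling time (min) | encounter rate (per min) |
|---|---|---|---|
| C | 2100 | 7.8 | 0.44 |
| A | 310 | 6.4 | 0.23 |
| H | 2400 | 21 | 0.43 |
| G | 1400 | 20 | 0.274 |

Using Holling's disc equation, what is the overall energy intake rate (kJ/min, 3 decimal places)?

118.100 kJ/min

Energy encountered per unit search time: 0.44×2100 + 0.23×310 + 0.43×2400 + 0.274×1400 = 2411 kJ/min.
Handling time per unit search time: 0.44×7.8 + 0.23×6.4 + 0.43×21 + 0.274×20 = 19.41.
Rate = 2411/(1 + 19.41) = 118.1 kJ/min.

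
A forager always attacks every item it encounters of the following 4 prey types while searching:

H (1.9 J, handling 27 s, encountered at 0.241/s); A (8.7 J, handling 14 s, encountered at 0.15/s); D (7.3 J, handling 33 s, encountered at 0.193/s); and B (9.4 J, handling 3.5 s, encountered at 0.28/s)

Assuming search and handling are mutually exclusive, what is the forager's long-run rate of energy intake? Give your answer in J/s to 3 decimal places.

0.342 J/s

R = (0.241×1.9 + 0.15×8.7 + 0.193×7.3 + 0.28×9.4) / (1 + 0.241×27 + 0.15×14 + 0.193×33 + 0.28×3.5) = 5.804/16.96 = 0.3423 J/s.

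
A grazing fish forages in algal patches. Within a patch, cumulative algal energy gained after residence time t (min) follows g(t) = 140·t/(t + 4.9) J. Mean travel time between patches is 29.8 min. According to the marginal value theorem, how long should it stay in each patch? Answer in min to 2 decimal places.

12.08 min

Maximise g(t)/(T+t): set derivative to zero → g'(t)(T+t) = g(t).
g'(t) = 140·4.9/(t + 4.9)². Setting 140·4.9/(t+4.9)² = 140t/[(t+4.9)(29.8+t)] gives 4.9(29.8+t) = t(t+4.9), so t² = 4.9×29.8 = 146.
t* = √146 = 12.08 min.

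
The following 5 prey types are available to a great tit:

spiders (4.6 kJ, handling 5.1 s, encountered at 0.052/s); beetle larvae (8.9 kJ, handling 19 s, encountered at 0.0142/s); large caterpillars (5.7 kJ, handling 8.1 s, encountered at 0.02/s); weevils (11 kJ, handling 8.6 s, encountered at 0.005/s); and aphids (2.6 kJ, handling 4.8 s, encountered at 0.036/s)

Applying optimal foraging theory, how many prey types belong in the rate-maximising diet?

5

Profitabilities (E/h, kJ/s): weevils 1.28, spiders 0.902, large caterpillars 0.704, aphids 0.542, beetle larvae 0.468. Add prey in this order while the next type's profitability exceeds the intake rate on those already taken.
Rate on top 1: 0.05273. spiders: 0.902 > 0.05273 → include.
Rate on top 2: 0.2249. large caterpillars: 0.704 > 0.2249 → include.
Rate on top 3: 0.2776. aphids: 0.542 > 0.2776 → include.
Rate on top 4: 0.3054. beetle larvae: 0.468 > 0.3054 → include.
Optimal diet: weevils, spiders, large caterpillars, aphids, beetle larvae — 5 of 5 types.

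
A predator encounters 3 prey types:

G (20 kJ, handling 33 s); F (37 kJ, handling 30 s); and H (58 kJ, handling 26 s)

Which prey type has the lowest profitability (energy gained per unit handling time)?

In descending order of E/h:
H: 58/26 = 2.23 kJ/s
F: 37/30 = 1.23 kJ/s
G: 20/33 = 0.606 kJ/s

G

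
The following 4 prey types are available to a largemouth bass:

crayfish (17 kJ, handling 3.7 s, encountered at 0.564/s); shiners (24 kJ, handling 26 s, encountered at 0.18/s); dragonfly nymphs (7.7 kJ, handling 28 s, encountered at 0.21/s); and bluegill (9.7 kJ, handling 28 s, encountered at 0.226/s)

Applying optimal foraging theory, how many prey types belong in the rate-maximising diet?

Profitabilities (E/h, kJ/s): crayfish 4.59, shiners 0.923, bluegill 0.346, dragonfly nymphs 0.275. Add prey in this order while the next type's profitability exceeds the intake rate on those already taken.
Rate on top 1: 3.106. shiners: 0.923 < 3.106 → exclude; stop.
Optimal diet: crayfish — 1 of 4 types.

1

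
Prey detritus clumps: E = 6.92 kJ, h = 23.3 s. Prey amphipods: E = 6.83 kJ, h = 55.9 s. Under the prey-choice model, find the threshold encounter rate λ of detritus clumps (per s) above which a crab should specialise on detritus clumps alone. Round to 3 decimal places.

0.030 per s

Drop amphipods once their profitability E₂/h₂ falls below the rate achievable on detritus clumps alone: E₂/h₂ = λE₁/(1 + λh₁).
Solve for λ: λE₁h₂ = E₂(1 + λh₁) → λ(E₁h₂ − E₂h₁) = E₂ → λ = E₂/(E₁h₂ − E₂h₁).
λ = 6.83/(6.92×55.9 − 6.83×23.3) = 6.83/227.7 = 0.03 per s.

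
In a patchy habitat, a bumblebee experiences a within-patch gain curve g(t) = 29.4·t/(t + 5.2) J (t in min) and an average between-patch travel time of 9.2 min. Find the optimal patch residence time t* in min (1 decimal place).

By the marginal value theorem, leave when the instantaneous gain rate g'(t) equals the habitat-wide average g(t)/(T + t).
g'(t) = 29.4·5.2/(t + 5.2)². Setting 29.4·5.2/(t+5.2)² = 29.4t/[(t+5.2)(9.2+t)] gives 5.2(9.2+t) = t(t+5.2), so t² = 5.2×9.2 = 47.84.
t* = √47.84 = 6.917 min.

6.9 min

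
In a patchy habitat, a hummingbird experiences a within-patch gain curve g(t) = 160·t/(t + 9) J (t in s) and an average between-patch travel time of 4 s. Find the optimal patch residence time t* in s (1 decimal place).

6.0 s

Maximise g(t)/(T+t): set derivative to zero → g'(t)(T+t) = g(t).
g'(t) = 160·9/(t + 9)². Setting 160·9/(t+9)² = 160t/[(t+9)(4+t)] gives 9(4+t) = t(t+9), so t² = 9×4 = 36.
t* = √36 = 6 s.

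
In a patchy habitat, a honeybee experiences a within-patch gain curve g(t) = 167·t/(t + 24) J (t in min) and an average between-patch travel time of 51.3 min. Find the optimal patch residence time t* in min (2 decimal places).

Maximise g(t)/(T+t): set derivative to zero → g'(t)(T+t) = g(t).
g'(t) = 167·24/(t + 24)². Setting 167·24/(t+24)² = 167t/[(t+24)(51.3+t)] gives 24(51.3+t) = t(t+24), so t² = 24×51.3 = 1231.
t* = √1231 = 35.09 min.

35.09 min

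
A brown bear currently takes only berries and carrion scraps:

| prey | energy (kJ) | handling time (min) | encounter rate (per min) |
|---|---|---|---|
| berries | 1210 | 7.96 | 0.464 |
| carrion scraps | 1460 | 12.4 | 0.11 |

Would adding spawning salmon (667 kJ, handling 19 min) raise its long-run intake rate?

No

On berries and carrion scraps alone, R = ΣλE/(1+Σλh) = 722/6.057 = 119.2 kJ/min.
Profitability of spawning salmon: 667/19 = 35.11 kJ/min.
35.11 < 119.2, so adding spawning salmon would lower the average — exclude it.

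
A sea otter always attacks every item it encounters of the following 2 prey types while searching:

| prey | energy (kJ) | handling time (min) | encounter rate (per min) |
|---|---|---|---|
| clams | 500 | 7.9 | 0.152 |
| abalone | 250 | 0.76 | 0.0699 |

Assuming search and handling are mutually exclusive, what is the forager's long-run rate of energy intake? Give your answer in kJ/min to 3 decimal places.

Energy encountered per unit search time: 0.152×500 + 0.0699×250 = 93.47 kJ/min.
Handling time per unit search time: 0.152×7.9 + 0.0699×0.76 = 1.254.
Rate = 93.47/(1 + 1.254) = 41.47 kJ/min.

41.472 kJ/min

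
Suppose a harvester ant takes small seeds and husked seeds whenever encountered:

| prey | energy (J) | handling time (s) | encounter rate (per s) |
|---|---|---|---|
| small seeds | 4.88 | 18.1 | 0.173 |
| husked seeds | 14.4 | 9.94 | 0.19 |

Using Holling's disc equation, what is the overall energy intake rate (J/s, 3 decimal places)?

0.595 J/s

Energy encountered per unit search time: 0.173×4.88 + 0.19×14.4 = 3.58 J/s.
Handling time per unit search time: 0.173×18.1 + 0.19×9.94 = 5.02.
Rate = 3.58/(1 + 5.02) = 0.5947 J/s.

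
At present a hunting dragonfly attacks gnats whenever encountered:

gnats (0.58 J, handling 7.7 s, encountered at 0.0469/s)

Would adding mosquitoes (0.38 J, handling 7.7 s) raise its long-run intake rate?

Current rate: (0.0469×0.58)/(1 + 0.0469×7.7) = 0.01998 J/s.
Profitability of mosquitoes: 0.38/7.7 = 0.04935 J/s.
Since 0.04935 > R, including mosquitoes increases the long-run rate.

Yes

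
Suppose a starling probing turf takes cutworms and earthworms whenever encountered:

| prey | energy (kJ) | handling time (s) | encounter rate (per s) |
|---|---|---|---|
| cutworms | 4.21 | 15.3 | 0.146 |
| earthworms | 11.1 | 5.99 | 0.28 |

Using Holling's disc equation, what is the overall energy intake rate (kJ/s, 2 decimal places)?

0.76 kJ/s

Energy encountered per unit search time: 0.146×4.21 + 0.28×11.1 = 3.723 kJ/s.
Handling time per unit search time: 0.146×15.3 + 0.28×5.99 = 3.911.
Rate = 3.723/(1 + 3.911) = 0.758 kJ/s.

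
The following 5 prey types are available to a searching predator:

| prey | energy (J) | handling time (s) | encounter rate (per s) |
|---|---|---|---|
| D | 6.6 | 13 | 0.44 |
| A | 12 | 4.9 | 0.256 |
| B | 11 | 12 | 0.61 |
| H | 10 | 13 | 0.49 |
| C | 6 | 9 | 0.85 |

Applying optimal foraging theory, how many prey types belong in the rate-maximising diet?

Profitabilities (E/h, J/s): A 2.45, B 0.917, H 0.769, C 0.667, D 0.508. Add prey in this order while the next type's profitability exceeds the intake rate on those already taken.
Rate on top 1: 1.363. B: 0.917 < 1.363 → exclude; stop.
Optimal diet: A — 1 of 5 types.

1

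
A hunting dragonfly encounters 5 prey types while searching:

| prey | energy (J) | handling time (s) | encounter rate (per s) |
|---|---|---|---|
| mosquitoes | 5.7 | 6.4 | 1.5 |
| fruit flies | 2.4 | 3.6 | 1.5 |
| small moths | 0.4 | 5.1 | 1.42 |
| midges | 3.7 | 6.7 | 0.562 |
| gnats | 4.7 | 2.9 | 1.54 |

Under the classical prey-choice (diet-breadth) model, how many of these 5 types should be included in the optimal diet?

1

Profitabilities (E/h, J/s): gnats 1.62, mosquitoes 0.891, fruit flies 0.667, midges 0.552, small moths 0.0784. Add prey in this order while the next type's profitability exceeds the intake rate on those already taken.
Rate on top 1: 1.324. mosquitoes: 0.891 < 1.324 → exclude; stop.
Optimal diet: gnats — 1 of 5 types.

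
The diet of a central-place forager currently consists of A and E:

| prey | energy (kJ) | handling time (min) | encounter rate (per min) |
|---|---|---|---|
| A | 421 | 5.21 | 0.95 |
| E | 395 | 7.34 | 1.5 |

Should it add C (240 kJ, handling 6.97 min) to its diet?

No

On A and E alone, R = ΣλE/(1+Σλh) = 992.5/16.96 = 58.52 kJ/min.
C: E/h = 240/6.97 = 34.43 kJ/min.
34.43 < 58.52, so adding C would lower the average — exclude it.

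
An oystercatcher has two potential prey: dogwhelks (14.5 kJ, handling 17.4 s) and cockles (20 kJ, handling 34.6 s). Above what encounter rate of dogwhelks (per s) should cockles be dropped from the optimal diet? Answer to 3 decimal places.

0.130 per s

The zero-one rule: include cockles iff E₂/h₂ > λE₁/(1+λh₁). Equality gives the switch point.
λE₁h₂ = E₂ + λE₂h₁ ⇒ λ = E₂/(E₁h₂ − E₂h₁) = 20/(501.7 − 348) = 0.1301 per s.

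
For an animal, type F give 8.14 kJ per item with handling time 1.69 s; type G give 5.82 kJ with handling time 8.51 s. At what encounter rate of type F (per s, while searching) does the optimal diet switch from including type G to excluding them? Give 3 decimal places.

The zero-one rule: include type G iff E₂/h₂ > λE₁/(1+λh₁). Equality gives the switch point.
λE₁h₂ = E₂ + λE₂h₁ ⇒ λ = E₂/(E₁h₂ − E₂h₁) = 5.82/(69.27 − 9.836) = 0.09792 per s.

0.098 per s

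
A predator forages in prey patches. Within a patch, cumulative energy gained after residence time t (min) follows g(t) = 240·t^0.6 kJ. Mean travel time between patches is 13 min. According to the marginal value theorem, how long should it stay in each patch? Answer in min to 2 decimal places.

By the marginal value theorem, leave when the instantaneous gain rate g'(t) equals the habitat-wide average g(t)/(T + t).
g'(t) = 0.6·240·t^-0.4. Setting 0.6·240·t^-0.4 = 240·t^0.6/(13+t) gives 0.6(13+t) = t, so 0.40·t = 0.6×13.
t* = 0.6×13/0.40 = 19.5 min.

19.50 min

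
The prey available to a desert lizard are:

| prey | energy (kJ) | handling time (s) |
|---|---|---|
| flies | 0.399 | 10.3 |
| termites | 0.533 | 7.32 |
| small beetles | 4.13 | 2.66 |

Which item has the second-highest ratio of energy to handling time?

In descending order of E/h:
small beetles: 4.13/2.66 = 1.55 kJ/s
termites: 0.533/7.32 = 0.0728 kJ/s
flies: 0.399/10.3 = 0.0387 kJ/s

termites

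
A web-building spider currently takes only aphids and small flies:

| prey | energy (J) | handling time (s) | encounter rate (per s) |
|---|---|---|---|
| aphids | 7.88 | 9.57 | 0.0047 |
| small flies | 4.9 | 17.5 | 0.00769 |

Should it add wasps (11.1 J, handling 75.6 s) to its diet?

Yes

Intake rate on the current diet: R = (0.0047×7.88 + 0.00769×4.9) / (1 + 0.0047×9.57 + 0.00769×17.5) = 0.07472/1.18 = 0.06334 J/s.
Profitability of wasps: 11.1/75.6 = 0.1468 J/s.
0.1468 > 0.06334, so adding wasps raises the average — include it.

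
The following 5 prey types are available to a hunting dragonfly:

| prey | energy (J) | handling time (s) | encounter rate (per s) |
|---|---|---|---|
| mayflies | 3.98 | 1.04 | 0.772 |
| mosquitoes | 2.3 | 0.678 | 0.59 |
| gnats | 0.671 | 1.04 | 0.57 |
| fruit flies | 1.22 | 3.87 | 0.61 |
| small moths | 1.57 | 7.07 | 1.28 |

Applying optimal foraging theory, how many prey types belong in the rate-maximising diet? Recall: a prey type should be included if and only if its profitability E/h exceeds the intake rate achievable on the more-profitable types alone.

E/h in descending order: mayflies 3.83, mosquitoes 3.39, gnats 0.645, fruit flies 0.315, small moths 0.222 J/s. The optimal diet is the largest prefix of this list for which every included type satisfies E_i/h_i > R on the types above it.
Rate on top 1: 1.704. mosquitoes: 3.39 > 1.704 → include.
Rate on top 2: 2.011. gnats: 0.645 < 2.011 → exclude; stop.
Optimal diet: mayflies, mosquitoes — 2 of 5 types.

2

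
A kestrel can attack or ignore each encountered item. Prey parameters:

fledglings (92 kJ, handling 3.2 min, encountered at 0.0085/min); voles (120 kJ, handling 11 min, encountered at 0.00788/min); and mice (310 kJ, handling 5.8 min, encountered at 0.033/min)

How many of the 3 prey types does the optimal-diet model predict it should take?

E/h in descending order: mice 53.4, fledglings 28.8, voles 10.9 kJ/min. The optimal diet is the largest prefix of this list for which every included type satisfies E_i/h_i > R on the types above it.
Rate on top 1: 8.587. fledglings: 28.8 > 8.587 → include.
Rate on top 2: 9.037. voles: 10.9 > 9.037 → include.
Optimal diet: mice, fledglings, voles — 3 of 3 types.

3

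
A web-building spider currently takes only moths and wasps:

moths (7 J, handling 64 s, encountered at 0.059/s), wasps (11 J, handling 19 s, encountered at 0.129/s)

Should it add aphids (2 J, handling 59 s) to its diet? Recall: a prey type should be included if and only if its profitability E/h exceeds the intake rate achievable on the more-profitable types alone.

On moths and wasps alone, R = ΣλE/(1+Σλh) = 1.832/7.227 = 0.2535 J/s.
Profitability of aphids: 2/59 = 0.0339 J/s.
0.0339 < 0.2535, so adding aphids would lower the average — exclude it.

No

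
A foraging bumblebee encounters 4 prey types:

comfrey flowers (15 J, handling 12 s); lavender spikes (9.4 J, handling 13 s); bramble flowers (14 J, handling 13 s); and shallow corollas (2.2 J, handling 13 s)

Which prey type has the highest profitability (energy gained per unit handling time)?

Profitability E/h (J/s): comfrey flowers = 15/12 = 1.25, lavender spikes = 9.4/13 = 0.723, bramble flowers = 14/13 = 1.08, shallow corollas = 2.2/13 = 0.169.
Ranked: comfrey flowers > bramble flowers > lavender spikes > shallow corollas.

comfrey flowers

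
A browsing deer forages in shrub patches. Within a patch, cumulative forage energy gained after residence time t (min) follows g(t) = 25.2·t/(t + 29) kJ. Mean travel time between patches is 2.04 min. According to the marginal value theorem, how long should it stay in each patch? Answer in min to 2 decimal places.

7.69 min

Optimal t* satisfies g'(t*) = g(t*)/(T + t*).
g'(t) = 25.2·29/(t + 29)². Setting 25.2·29/(t+29)² = 25.2t/[(t+29)(2.04+t)] gives 29(2.04+t) = t(t+29), so t² = 29×2.04 = 59.16.
t* = √59.16 = 7.692 min.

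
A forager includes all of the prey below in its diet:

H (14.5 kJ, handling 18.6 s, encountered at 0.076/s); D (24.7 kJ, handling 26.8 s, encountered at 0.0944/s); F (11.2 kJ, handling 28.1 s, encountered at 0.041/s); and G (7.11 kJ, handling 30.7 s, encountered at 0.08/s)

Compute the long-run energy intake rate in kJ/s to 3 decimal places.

0.522 kJ/s

R = Σλ_iE_i / (1 + Σλ_ih_i)
Numerator: 0.076×14.5 + 0.0944×24.7 + 0.041×11.2 + 0.08×7.11 = 4.462
Denominator: 1 + 0.076×18.6 + 0.0944×26.8 + 0.041×28.1 + 0.08×30.7 = 8.552
R = 4.462/8.552 = 0.5217 kJ/s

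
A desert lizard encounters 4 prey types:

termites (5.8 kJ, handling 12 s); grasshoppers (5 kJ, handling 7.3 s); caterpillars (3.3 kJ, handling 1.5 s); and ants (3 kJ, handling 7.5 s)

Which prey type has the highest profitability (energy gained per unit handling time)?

caterpillars

Profitability E/h (kJ/s): termites = 5.8/12 = 0.483, grasshoppers = 5/7.3 = 0.685, caterpillars = 3.3/1.5 = 2.2, ants = 3/7.5 = 0.4.
Ranked: caterpillars > grasshoppers > termites > ants.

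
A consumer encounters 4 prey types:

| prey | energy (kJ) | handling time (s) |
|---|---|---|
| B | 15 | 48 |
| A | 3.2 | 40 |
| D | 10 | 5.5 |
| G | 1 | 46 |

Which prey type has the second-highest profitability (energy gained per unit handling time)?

B

Profitability E/h (kJ/s): B = 15/48 = 0.312, A = 3.2/40 = 0.08, D = 10/5.5 = 1.82, G = 1/46 = 0.0217.
Ranked: D > B > A > G.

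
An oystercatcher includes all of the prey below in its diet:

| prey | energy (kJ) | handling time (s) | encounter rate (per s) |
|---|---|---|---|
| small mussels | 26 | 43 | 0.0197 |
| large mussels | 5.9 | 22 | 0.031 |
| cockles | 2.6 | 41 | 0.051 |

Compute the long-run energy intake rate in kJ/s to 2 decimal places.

0.18 kJ/s

R = (0.0197×26 + 0.031×5.9 + 0.051×2.6) / (1 + 0.0197×43 + 0.031×22 + 0.051×41) = 0.8277/4.62 = 0.1792 kJ/s.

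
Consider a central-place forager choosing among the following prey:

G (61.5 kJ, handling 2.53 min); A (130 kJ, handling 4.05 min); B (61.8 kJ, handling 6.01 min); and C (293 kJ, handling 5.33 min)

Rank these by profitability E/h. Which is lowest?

B

Profitability E/h (kJ/min): G = 61.5/2.53 = 24.3, A = 130/4.05 = 32.1, B = 61.8/6.01 = 10.3, C = 293/5.33 = 55.
Ranked: C > A > G > B.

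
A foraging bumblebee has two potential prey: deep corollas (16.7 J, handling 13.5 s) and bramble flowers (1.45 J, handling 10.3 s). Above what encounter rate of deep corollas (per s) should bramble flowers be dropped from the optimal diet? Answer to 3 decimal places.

0.010 per s

At the threshold, the rate on deep corollas alone equals the profitability of bramble flowers: λ·16.7/(1 + λ·13.5) = 1.45/10.3 = 0.1408.
Rearranging, λ(16.7 − 0.1408×13.5) = 0.1408, so λ = 0.1408/14.8 = 0.009512 per s.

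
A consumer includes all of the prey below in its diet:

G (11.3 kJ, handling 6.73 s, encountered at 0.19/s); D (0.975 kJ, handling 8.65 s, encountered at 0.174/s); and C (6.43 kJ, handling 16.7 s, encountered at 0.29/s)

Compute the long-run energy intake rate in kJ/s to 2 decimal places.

R = (0.19×11.3 + 0.174×0.975 + 0.29×6.43) / (1 + 0.19×6.73 + 0.174×8.65 + 0.29×16.7) = 4.181/8.627 = 0.4847 kJ/s.

0.48 kJ/s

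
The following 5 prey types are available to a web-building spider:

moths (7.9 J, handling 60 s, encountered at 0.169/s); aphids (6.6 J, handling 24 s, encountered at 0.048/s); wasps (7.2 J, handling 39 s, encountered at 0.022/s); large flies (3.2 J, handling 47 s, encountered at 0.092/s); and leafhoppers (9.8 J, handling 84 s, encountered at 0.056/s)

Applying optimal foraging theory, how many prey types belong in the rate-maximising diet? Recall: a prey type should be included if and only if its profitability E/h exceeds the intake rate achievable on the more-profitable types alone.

E/h in descending order: aphids 0.275, wasps 0.185, moths 0.132, leafhoppers 0.117, large flies 0.0681 J/s. The optimal diet is the largest prefix of this list for which every included type satisfies E_i/h_i > R on the types above it.
Rate on top 1: 0.1472. wasps: 0.185 > 0.1472 → include.
Rate on top 2: 0.1579. moths: 0.132 < 0.1579 → exclude; stop.
Optimal diet: aphids, wasps — 2 of 5 types.

2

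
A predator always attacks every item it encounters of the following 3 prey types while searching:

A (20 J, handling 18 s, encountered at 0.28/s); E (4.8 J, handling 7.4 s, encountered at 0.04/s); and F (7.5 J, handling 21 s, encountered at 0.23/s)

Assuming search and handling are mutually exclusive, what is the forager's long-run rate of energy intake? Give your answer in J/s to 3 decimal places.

Energy encountered per unit search time: 0.28×20 + 0.04×4.8 + 0.23×7.5 = 7.517 J/s.
Handling time per unit search time: 0.28×18 + 0.04×7.4 + 0.23×21 = 10.17.
Rate = 7.517/(1 + 10.17) = 0.6732 J/s.

0.673 J/s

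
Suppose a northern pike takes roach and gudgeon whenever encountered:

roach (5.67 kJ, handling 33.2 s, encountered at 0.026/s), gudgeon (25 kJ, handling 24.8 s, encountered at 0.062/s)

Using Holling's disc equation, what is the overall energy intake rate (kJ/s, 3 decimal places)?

Energy encountered per unit search time: 0.026×5.67 + 0.062×25 = 1.697 kJ/s.
Handling time per unit search time: 0.026×33.2 + 0.062×24.8 = 2.401.
Rate = 1.697/(1 + 2.401) = 0.4991 kJ/s.

0.499 kJ/s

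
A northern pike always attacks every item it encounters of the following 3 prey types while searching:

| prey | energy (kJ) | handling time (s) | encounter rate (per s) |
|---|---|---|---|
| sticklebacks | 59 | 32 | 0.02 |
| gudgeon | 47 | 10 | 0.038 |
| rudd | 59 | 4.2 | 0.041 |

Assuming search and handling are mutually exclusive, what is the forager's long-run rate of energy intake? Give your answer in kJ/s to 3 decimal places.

2.456 kJ/s

R = Σλ_iE_i / (1 + Σλ_ih_i)
Numerator: 0.02×59 + 0.038×47 + 0.041×59 = 5.385
Denominator: 1 + 0.02×32 + 0.038×10 + 0.041×4.2 = 2.192
R = 5.385/2.192 = 2.456 kJ/s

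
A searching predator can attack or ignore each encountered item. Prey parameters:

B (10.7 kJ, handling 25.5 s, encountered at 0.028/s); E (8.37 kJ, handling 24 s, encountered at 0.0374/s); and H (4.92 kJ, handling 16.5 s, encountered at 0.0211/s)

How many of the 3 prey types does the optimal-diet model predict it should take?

3

E/h in descending order: B 0.42, E 0.349, H 0.298 kJ/s. The optimal diet is the largest prefix of this list for which every included type satisfies E_i/h_i > R on the types above it.
Rate on top 1: 0.1748. E: 0.349 > 0.1748 → include.
Rate on top 2: 0.2346. H: 0.298 > 0.2346 → include.
Optimal diet: B, E, H — 3 of 3 types.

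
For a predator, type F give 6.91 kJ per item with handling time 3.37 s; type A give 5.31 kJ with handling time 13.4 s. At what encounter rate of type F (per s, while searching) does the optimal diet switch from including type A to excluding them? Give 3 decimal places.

0.071 per s

Drop type A once their profitability E₂/h₂ falls below the rate achievable on type F alone: E₂/h₂ = λE₁/(1 + λh₁).
Solve for λ: λE₁h₂ = E₂(1 + λh₁) → λ(E₁h₂ − E₂h₁) = E₂ → λ = E₂/(E₁h₂ − E₂h₁).
λ = 5.31/(6.91×13.4 − 5.31×3.37) = 5.31/74.7 = 0.07109 per s.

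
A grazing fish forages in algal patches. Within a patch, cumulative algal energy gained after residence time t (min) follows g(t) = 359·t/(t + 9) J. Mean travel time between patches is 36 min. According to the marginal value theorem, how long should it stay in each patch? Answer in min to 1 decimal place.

18.0 min

By the marginal value theorem, leave when the instantaneous gain rate g'(t) equals the habitat-wide average g(t)/(T + t).
g'(t) = 359·9/(t + 9)². Setting 359·9/(t+9)² = 359t/[(t+9)(36+t)] gives 9(36+t) = t(t+9), so t² = 9×36 = 324.
t* = √324 = 18 min.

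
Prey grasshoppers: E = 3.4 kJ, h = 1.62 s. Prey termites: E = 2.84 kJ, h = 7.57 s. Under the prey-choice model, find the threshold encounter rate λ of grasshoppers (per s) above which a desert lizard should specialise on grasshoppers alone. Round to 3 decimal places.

0.134 per s

Drop termites once their profitability E₂/h₂ falls below the rate achievable on grasshoppers alone: E₂/h₂ = λE₁/(1 + λh₁).
Solve for λ: λE₁h₂ = E₂(1 + λh₁) → λ(E₁h₂ − E₂h₁) = E₂ → λ = E₂/(E₁h₂ − E₂h₁).
λ = 2.84/(3.4×7.57 − 2.84×1.62) = 2.84/21.14 = 0.1344 per s.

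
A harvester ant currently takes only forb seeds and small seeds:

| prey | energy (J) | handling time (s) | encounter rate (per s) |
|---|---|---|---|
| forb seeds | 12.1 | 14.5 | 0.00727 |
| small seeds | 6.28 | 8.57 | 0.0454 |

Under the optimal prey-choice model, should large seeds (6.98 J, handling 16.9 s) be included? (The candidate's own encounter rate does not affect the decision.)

Yes

Current rate: (0.00727×12.1 + 0.0454×6.28)/(1 + 0.00727×14.5 + 0.0454×8.57) = 0.2496 J/s.
Profitability of large seeds: 6.98/16.9 = 0.413 J/s.
Since 0.413 > R, including large seeds increases the long-run rate.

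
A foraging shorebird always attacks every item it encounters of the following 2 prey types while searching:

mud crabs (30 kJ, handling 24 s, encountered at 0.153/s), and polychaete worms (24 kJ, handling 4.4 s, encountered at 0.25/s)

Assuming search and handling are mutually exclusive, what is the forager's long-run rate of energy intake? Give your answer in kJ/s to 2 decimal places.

Energy encountered per unit search time: 0.153×30 + 0.25×24 = 10.59 kJ/s.
Handling time per unit search time: 0.153×24 + 0.25×4.4 = 4.772.
Rate = 10.59/(1 + 4.772) = 1.835 kJ/s.

1.83 kJ/s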